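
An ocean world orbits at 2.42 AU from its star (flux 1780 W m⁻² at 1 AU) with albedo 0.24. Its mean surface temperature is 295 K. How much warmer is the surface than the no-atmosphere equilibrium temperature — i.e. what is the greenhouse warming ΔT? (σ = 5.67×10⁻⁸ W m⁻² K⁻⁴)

S = 1780/2.42² = 303.9 W m⁻².
T_eq = [S(1−A)/(4σ)]^(1/4) = [303.9×0.76/(4×5.67×10⁻⁸)]^(1/4) = 178.6 K.
ΔT = T_surf − T_eq = 295 − 178.6.

ΔT ≈ 116.4 K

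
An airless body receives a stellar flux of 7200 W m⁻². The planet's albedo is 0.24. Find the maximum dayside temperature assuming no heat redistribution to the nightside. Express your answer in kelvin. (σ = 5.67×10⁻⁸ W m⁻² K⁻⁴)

T_ss ≈ 557 K

With no redistribution each surface element balances locally: S(1−A) = σT⁴.
T = [7200 × 0.76 / 5.67×10⁻⁸]^(1/4) = (9.65×10¹⁰)^(1/4) = 557 K.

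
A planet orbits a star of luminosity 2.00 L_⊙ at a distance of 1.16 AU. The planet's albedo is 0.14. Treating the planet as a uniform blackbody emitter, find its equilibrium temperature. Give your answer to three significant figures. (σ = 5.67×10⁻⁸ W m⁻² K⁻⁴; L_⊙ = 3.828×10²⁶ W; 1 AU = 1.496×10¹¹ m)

T_eq ≈ 296 K

d = 1.16 AU = 1.74×10¹¹ m.
L = 2.00 × 3.828×10²⁶ = 7.66×10²⁶ W.
Flux: S = L/(4πd²) = 7.66×10²⁶/(4π×(1.74×10¹¹)²) = 2020 W m⁻².
Energy balance: absorbed = emitted ⇒ πR²·S(1−A) = 4πR²·σT_eq⁴, so T_eq⁴ = S(1−A)/(4σ).
T_eq = [2020 × 0.86 / (4 × 5.67×10⁻⁸)]^(1/4) = (7.67×10⁹)^(1/4) = 296 K.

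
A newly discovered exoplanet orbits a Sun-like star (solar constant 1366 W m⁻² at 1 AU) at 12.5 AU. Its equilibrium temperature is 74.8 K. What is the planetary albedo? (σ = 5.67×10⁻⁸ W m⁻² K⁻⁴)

A ≈ 0.19

Flux at 12.5 AU: S = 1366/12.5² = 8.74 W m⁻².
From T_eq⁴ = S(1−A)/(4σ): 1−A = 4σT_eq⁴/S.
1−A = 4 × 5.67×10⁻⁸ × (74.8)⁴ / 8.74 = 0.812.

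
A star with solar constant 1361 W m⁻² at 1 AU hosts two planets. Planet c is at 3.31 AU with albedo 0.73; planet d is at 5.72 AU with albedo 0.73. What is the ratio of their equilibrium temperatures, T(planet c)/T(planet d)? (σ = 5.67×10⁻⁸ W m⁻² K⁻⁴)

T_eq = [S₀(1−A)/(4σd²)]^(1/4), so T ∝ (1−A)^(1/4) / √d.
T₁ = [1361×0.27/(4×5.67×10⁻⁸×3.31²)]^(1/4) = 110.28 K.
T₂ = [1361×0.27/(4×5.67×10⁻⁸×5.72²)]^(1/4) = 83.89 K.

T₁/T₂ ≈ 1.315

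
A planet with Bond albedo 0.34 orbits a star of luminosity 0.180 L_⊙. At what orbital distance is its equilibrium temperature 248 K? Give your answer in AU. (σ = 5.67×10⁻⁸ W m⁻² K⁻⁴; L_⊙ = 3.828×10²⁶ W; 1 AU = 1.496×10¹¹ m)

L = 0.180 × 3.828×10²⁶ = 6.89×10²⁵ W.
From T_eq⁴ = L(1−A)/(16πσd²): d = √[L(1−A)/(16πσT_eq⁴)].
d = √[6.89×10²⁵ × 0.66 / (16π × 5.67×10⁻⁸ × (248)⁴)] = 6.49×10¹⁰ m = 0.434 AU.

d ≈ 0.434 AU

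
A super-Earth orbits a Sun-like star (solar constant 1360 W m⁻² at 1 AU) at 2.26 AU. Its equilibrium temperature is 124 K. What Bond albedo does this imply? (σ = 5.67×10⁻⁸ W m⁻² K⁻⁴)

A ≈ 0.80

Flux at 2.26 AU: S = 1360/2.26² = 266 W m⁻².
From T_eq⁴ = S(1−A)/(4σ): 1−A = 4σT_eq⁴/S.
1−A = 4 × 5.67×10⁻⁸ × (124)⁴ / 266 = 0.201.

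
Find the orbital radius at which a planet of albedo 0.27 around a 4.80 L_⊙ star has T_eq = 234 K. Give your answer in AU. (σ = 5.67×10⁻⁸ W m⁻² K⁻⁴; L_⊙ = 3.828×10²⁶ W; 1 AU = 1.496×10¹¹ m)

d ≈ 2.65 AU

L = 4.80 × 3.828×10²⁶ = 1.84×10²⁷ W.
From T_eq⁴ = L(1−A)/(16πσd²): d = √[L(1−A)/(16πσT_eq⁴)].
d = √[1.84×10²⁷ × 0.73 / (16π × 5.67×10⁻⁸ × (234)⁴)] = 3.96×10¹¹ m = 2.65 AU.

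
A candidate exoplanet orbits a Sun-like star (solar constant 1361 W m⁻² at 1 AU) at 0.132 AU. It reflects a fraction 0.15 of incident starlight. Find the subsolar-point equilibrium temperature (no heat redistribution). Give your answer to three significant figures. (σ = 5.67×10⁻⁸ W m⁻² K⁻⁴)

T_ss ≈ 1040 K

Flux at 0.132 AU: S = 1361/0.132² = 7.81×10⁴ W m⁻².
At the subsolar point the surface absorbs S(1−A) and emits σT⁴ per unit area — no factor of 4, since only the local patch is in balance.
T = [7.81×10⁴ × 0.85 / 5.67×10⁻⁸]^(1/4) = (1.17×10¹²)^(1/4) = 1040 K.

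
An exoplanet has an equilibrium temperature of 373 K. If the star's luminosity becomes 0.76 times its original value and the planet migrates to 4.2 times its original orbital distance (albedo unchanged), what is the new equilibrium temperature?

T_eq ≈ 170 K

T_eq ∝ L^(1/4) · d^(−1/2).
T′ = 373 × 0.76^(1/4) / 4.2^(1/2) = 170 K.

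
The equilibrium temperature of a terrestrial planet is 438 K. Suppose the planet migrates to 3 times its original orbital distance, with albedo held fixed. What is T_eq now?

T_eq ≈ 253 K

T_eq ∝ L^(1/4) · d^(−1/2).
T′ = 438 / 3^(1/2) = 253 K.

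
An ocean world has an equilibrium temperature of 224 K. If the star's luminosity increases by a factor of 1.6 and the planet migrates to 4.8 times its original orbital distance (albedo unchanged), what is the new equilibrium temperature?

T_eq ∝ L^(1/4) · d^(−1/2).
T′ = 224 × 1.6^(1/4) / 4.8^(1/2) = 115 K.

T_eq ≈ 115 K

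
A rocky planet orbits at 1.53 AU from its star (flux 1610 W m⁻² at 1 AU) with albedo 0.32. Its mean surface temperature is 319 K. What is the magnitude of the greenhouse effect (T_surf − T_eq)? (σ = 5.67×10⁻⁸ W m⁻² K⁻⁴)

ΔT ≈ 105.9 K

S = 1610/1.53² = 687.8 W m⁻².
T_eq = [S(1−A)/(4σ)]^(1/4) = [687.8×0.68/(4×5.67×10⁻⁸)]^(1/4) = 213.1 K.
ΔT = T_surf − T_eq = 319 − 213.1.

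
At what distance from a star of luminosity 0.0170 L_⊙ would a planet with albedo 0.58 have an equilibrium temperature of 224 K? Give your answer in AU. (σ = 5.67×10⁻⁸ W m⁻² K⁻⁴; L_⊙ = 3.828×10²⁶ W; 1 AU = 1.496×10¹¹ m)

d ≈ 0.130 AU

L = 0.0170 × 3.828×10²⁶ = 6.51×10²⁴ W.
From T_eq⁴ = L(1−A)/(16πσd²): d = √[L(1−A)/(16πσT_eq⁴)].
d = √[6.51×10²⁴ × 0.42 / (16π × 5.67×10⁻⁸ × (224)⁴)] = 1.95×10¹⁰ m = 0.130 AU.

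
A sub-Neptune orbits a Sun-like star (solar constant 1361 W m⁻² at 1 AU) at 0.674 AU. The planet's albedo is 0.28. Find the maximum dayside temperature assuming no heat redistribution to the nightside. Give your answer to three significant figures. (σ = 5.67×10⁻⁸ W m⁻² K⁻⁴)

Flux at 0.674 AU: S = 1361/0.674² = 3000 W m⁻².
With no redistribution each surface element balances locally: S(1−A) = σT⁴.
T = [3000 × 0.72 / 5.67×10⁻⁸]^(1/4) = (3.80×10¹⁰)^(1/4) = 442 K.

T_ss ≈ 442 K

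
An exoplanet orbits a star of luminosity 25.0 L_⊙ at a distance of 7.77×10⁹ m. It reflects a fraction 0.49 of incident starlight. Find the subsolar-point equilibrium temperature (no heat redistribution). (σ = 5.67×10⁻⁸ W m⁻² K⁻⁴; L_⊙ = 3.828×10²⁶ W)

T_ss ≈ 3260 K

L = 25.0 × 3.828×10²⁶ = 9.57×10²⁷ W.
Flux: S = L/(4πd²) = 9.57×10²⁷/(4π×(7.77×10⁹)²) = 1.26×10⁷ W m⁻².
At the subsolar point the surface absorbs S(1−A) and emits σT⁴ per unit area — no factor of 4, since only the local patch is in balance.
T = [1.26×10⁷ × 0.51 / 5.67×10⁻⁸]^(1/4) = (1.13×10¹⁴)^(1/4) = 3260 K.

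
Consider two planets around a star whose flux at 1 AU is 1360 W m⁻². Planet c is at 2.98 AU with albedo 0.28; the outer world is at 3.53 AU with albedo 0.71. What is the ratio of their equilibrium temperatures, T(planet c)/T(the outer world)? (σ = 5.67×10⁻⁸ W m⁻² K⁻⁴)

T₁/T₂ ≈ 1.366

T_eq = [S₀(1−A)/(4σd²)]^(1/4), so T ∝ (1−A)^(1/4) / √d.
T₁ = [1360×0.72/(4×5.67×10⁻⁸×2.98²)]^(1/4) = 148.49 K.
T₂ = [1360×0.29/(4×5.67×10⁻⁸×3.53²)]^(1/4) = 108.69 K.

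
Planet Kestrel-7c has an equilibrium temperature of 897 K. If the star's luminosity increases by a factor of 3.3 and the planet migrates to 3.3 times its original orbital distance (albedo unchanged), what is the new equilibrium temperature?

T_eq ∝ L^(1/4) · d^(−1/2).
T′ = 897 × 3.3^(1/4) / 3.3^(1/2) = 666 K.

T_eq ≈ 666 K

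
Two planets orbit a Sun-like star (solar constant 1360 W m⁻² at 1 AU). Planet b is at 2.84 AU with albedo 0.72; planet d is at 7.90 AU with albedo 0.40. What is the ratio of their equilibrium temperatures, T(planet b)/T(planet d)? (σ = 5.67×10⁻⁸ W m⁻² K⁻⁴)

T₁/T₂ ≈ 1.378

T_eq = [S₀(1−A)/(4σd²)]^(1/4), so T ∝ (1−A)^(1/4) / √d.
T₁ = [1360×0.28/(4×5.67×10⁻⁸×2.84²)]^(1/4) = 120.12 K.
T₂ = [1360×0.60/(4×5.67×10⁻⁸×7.90²)]^(1/4) = 87.14 K.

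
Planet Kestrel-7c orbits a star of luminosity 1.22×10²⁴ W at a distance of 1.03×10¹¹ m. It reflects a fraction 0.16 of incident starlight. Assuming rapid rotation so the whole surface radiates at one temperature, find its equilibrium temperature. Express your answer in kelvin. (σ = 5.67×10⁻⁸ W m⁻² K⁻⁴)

Flux: S = L/(4πd²) = 1.22×10²⁴/(4π×(1.03×10¹¹)²) = 9.15 W m⁻².
Energy balance: absorbed = emitted ⇒ πR²·S(1−A) = 4πR²·σT_eq⁴, so T_eq⁴ = S(1−A)/(4σ).
T_eq = [9.15 × 0.84 / (4 × 5.67×10⁻⁸)]^(1/4) = (3.39×10⁷)^(1/4) = 76.3 K.

T_eq ≈ 76.3 K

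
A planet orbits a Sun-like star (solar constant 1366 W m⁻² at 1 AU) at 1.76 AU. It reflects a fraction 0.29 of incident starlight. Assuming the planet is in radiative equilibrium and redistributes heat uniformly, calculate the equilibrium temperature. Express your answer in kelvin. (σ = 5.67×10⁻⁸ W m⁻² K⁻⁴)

Flux at 1.76 AU: S = 1366/1.76² = 441 W m⁻².
Energy balance: absorbed = emitted ⇒ πR²·S(1−A) = 4πR²·σT_eq⁴, so T_eq⁴ = S(1−A)/(4σ).
T_eq = [441 × 0.71 / (4 × 5.67×10⁻⁸)]^(1/4) = (1.38×10⁹)^(1/4) = 193 K.

T_eq ≈ 193 K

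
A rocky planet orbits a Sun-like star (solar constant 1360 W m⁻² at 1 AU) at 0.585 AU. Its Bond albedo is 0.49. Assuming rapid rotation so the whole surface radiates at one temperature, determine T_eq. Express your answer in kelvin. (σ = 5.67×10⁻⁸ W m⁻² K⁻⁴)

T_eq ≈ 307 K

Flux at 0.585 AU: S = 1360/0.585² = 3970 W m⁻².
Energy balance: absorbed = emitted ⇒ πR²·S(1−A) = 4πR²·σT_eq⁴, so T_eq⁴ = S(1−A)/(4σ).
T_eq = [3970 × 0.51 / (4 × 5.67×10⁻⁸)]^(1/4) = (8.94×10⁹)^(1/4) = 307 K.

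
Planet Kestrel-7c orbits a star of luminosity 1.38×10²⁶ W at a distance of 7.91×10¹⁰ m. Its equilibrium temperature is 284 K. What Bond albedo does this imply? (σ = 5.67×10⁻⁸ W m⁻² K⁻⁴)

A ≈ 0.16

Flux: S = L/(4πd²) = 1.38×10²⁶/(4π×(7.91×10¹⁰)²) = 1760 W m⁻².
From T_eq⁴ = S(1−A)/(4σ): 1−A = 4σT_eq⁴/S.
1−A = 4 × 5.67×10⁻⁸ × (284)⁴ / 1760 = 0.841.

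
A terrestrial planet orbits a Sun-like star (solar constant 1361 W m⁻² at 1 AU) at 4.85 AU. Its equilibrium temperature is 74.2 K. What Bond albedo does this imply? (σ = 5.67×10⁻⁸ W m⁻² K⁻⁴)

Flux at 4.85 AU: S = 1361/4.85² = 57.9 W m⁻².
From T_eq⁴ = S(1−A)/(4σ): 1−A = 4σT_eq⁴/S.
1−A = 4 × 5.67×10⁻⁸ × (74.2)⁴ / 57.9 = 0.119.

A ≈ 0.88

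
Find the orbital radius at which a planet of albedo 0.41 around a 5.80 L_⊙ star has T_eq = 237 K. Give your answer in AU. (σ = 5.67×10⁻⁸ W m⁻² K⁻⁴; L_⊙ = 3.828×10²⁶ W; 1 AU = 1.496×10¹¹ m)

L = 5.80 × 3.828×10²⁶ = 2.22×10²⁷ W.
From T_eq⁴ = L(1−A)/(16πσd²): d = √[L(1−A)/(16πσT_eq⁴)].
d = √[2.22×10²⁷ × 0.59 / (16π × 5.67×10⁻⁸ × (237)⁴)] = 3.82×10¹¹ m = 2.55 AU.

d ≈ 2.55 AU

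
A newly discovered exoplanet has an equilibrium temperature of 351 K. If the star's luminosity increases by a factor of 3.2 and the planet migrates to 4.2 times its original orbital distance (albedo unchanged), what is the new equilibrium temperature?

T_eq ∝ L^(1/4) · d^(−1/2).
T′ = 351 × 3.2^(1/4) / 4.2^(1/2) = 229 K.

T_eq ≈ 229 K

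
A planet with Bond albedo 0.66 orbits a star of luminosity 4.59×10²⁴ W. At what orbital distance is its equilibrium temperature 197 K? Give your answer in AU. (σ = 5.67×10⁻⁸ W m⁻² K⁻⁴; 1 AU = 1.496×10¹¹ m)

From T_eq⁴ = L(1−A)/(16πσd²): d = √[L(1−A)/(16πσT_eq⁴)].
d = √[4.59×10²⁴ × 0.34 / (16π × 5.67×10⁻⁸ × (197)⁴)] = 1.91×10¹⁰ m = 0.127 AU.

d ≈ 0.127 AU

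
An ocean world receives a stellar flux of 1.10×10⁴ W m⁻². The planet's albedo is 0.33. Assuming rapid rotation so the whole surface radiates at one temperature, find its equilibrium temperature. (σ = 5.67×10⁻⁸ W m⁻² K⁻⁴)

T_eq ≈ 425 K

Energy balance: absorbed = emitted ⇒ πR²·S(1−A) = 4πR²·σT_eq⁴, so T_eq⁴ = S(1−A)/(4σ).
T_eq = [1.10×10⁴ × 0.67 / (4 × 5.67×10⁻⁸)]^(1/4) = (3.25×10¹⁰)^(1/4) = 425 K.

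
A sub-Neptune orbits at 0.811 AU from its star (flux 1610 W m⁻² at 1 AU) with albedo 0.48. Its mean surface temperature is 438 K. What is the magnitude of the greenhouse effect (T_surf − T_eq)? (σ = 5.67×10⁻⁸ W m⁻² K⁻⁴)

ΔT ≈ 164.3 K

S = 1610/0.811² = 2448 W m⁻².
T_eq = [S(1−A)/(4σ)]^(1/4) = [2448×0.52/(4×5.67×10⁻⁸)]^(1/4) = 273.7 K.
ΔT = T_surf − T_eq = 438 − 273.7.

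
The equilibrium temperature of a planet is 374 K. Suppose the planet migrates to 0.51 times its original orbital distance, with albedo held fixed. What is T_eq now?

T_eq ≈ 524 K

T_eq ∝ L^(1/4) · d^(−1/2).
T′ = 374 / 0.51^(1/2) = 524 K.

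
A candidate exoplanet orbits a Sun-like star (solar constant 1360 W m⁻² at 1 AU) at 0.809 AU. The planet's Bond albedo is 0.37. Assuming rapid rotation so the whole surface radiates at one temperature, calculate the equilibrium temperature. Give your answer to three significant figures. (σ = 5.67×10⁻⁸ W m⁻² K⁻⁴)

Flux at 0.809 AU: S = 1360/0.809² = 2080 W m⁻².
Energy balance: absorbed = emitted ⇒ πR²·S(1−A) = 4πR²·σT_eq⁴, so T_eq⁴ = S(1−A)/(4σ).
T_eq = [2080 × 0.63 / (4 × 5.67×10⁻⁸)]^(1/4) = (5.77×10⁹)^(1/4) = 276 K.

T_eq ≈ 276 K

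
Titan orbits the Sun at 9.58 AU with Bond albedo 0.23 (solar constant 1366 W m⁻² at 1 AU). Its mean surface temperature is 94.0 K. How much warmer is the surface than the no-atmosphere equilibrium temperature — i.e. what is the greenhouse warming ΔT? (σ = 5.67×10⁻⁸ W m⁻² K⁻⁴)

S = 1366/9.58² = 14.88 W m⁻².
T_eq = [S(1−A)/(4σ)]^(1/4) = [14.88×0.77/(4×5.67×10⁻⁸)]^(1/4) = 84.3 K.
ΔT = T_surf − T_eq = 94 − 84.3.

ΔT ≈ 9.7 K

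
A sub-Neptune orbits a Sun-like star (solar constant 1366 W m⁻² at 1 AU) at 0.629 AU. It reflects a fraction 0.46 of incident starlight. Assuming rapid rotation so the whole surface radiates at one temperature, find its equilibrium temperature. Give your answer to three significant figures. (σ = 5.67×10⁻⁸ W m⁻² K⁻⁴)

T_eq ≈ 301 K

Flux at 0.629 AU: S = 1366/0.629² = 3450 W m⁻².
Energy balance: absorbed = emitted ⇒ πR²·S(1−A) = 4πR²·σT_eq⁴, so T_eq⁴ = S(1−A)/(4σ).
T_eq = [3450 × 0.54 / (4 × 5.67×10⁻⁸)]^(1/4) = (8.22×10⁹)^(1/4) = 301 K.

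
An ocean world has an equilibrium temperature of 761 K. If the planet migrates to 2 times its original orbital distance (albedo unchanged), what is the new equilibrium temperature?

T_eq ∝ L^(1/4) · d^(−1/2).
T′ = 761 / 2^(1/2) = 538 K.

T_eq ≈ 538 K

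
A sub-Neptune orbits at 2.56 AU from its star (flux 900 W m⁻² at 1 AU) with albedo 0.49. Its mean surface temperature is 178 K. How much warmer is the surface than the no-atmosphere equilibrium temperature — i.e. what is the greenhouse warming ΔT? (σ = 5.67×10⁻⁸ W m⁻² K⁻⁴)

S = 900/2.56² = 137.3 W m⁻².
T_eq = [S(1−A)/(4σ)]^(1/4) = [137.3×0.51/(4×5.67×10⁻⁸)]^(1/4) = 132.6 K.
ΔT = T_surf − T_eq = 178 − 132.6.

ΔT ≈ 45.4 K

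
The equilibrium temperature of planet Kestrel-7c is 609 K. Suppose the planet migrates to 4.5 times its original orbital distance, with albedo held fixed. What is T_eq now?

T_eq ≈ 287 K

T_eq ∝ L^(1/4) · d^(−1/2).
T′ = 609 / 4.5^(1/2) = 287 K.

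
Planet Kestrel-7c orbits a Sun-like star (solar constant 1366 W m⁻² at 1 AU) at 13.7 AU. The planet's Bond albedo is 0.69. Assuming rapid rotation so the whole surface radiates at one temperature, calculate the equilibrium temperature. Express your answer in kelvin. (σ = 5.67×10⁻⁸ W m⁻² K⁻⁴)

T_eq ≈ 56.2 K

Flux at 13.7 AU: S = 1366/13.7² = 7.28 W m⁻².
Energy balance: absorbed = emitted ⇒ πR²·S(1−A) = 4πR²·σT_eq⁴, so T_eq⁴ = S(1−A)/(4σ).
T_eq = [7.28 × 0.31 / (4 × 5.67×10⁻⁸)]^(1/4) = (9.95×10⁶)^(1/4) = 56.2 K.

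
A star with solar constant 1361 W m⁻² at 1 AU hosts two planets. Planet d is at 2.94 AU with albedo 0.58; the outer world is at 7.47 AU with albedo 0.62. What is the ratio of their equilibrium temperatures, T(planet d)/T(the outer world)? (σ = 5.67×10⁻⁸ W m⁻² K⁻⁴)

T_eq = [S₀(1−A)/(4σd²)]^(1/4), so T ∝ (1−A)^(1/4) / √d.
T₁ = [1361×0.42/(4×5.67×10⁻⁸×2.94²)]^(1/4) = 130.67 K.
T₂ = [1361×0.38/(4×5.67×10⁻⁸×7.47²)]^(1/4) = 79.95 K.

T₁/T₂ ≈ 1.634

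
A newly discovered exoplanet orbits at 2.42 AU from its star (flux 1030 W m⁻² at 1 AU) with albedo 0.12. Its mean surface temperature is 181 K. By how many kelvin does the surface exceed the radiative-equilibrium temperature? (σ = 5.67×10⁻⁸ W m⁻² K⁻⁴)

ΔT ≈ 19.4 K

S = 1030/2.42² = 175.9 W m⁻².
T_eq = [S(1−A)/(4σ)]^(1/4) = [175.9×0.88/(4×5.67×10⁻⁸)]^(1/4) = 161.6 K.
ΔT = T_surf − T_eq = 181 − 161.6.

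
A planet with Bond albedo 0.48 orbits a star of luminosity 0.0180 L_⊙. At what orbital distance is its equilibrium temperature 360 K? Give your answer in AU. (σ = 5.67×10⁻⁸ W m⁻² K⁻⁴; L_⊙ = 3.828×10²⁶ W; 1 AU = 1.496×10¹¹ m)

L = 0.0180 × 3.828×10²⁶ = 6.89×10²⁴ W.
From T_eq⁴ = L(1−A)/(16πσd²): d = √[L(1−A)/(16πσT_eq⁴)].
d = √[6.89×10²⁴ × 0.52 / (16π × 5.67×10⁻⁸ × (360)⁴)] = 8.65×10⁹ m = 0.0578 AU.

d ≈ 0.0578 AU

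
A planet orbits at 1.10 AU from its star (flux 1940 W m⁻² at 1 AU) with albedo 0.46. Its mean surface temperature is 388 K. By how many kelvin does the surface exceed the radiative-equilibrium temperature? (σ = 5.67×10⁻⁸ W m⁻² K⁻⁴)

S = 1940/1.10² = 1603 W m⁻².
T_eq = [S(1−A)/(4σ)]^(1/4) = [1603×0.54/(4×5.67×10⁻⁸)]^(1/4) = 248.6 K.
ΔT = T_surf − T_eq = 388 − 248.6.

ΔT ≈ 139.4 K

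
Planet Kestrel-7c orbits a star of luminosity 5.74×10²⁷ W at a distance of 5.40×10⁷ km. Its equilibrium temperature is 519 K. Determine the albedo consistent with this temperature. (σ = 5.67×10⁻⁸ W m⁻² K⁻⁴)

A ≈ 0.89

d = 5.40×10⁷ km = 5.40×10¹⁰ m.
Flux: S = L/(4πd²) = 5.74×10²⁷/(4π×(5.40×10¹⁰)²) = 1.57×10⁵ W m⁻².
From T_eq⁴ = S(1−A)/(4σ): 1−A = 4σT_eq⁴/S.
1−A = 4 × 5.67×10⁻⁸ × (519)⁴ / 1.57×10⁵ = 0.105.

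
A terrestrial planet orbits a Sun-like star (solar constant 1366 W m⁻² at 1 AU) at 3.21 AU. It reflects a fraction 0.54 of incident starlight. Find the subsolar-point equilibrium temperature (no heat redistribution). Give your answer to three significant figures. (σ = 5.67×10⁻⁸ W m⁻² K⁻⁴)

Flux at 3.21 AU: S = 1366/3.21² = 133 W m⁻².
At the subsolar point the surface absorbs S(1−A) and emits σT⁴ per unit area — no factor of 4, since only the local patch is in balance.
T = [133 × 0.46 / 5.67×10⁻⁸]^(1/4) = (1.08×10⁹)^(1/4) = 181 K.

T_ss ≈ 181 K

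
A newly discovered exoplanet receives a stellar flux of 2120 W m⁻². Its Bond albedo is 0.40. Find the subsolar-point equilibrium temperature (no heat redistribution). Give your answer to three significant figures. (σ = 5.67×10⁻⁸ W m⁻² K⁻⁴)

At the subsolar point the surface absorbs S(1−A) and emits σT⁴ per unit area — no factor of 4, since only the local patch is in balance.
T = [2120 × 0.60 / 5.67×10⁻⁸]^(1/4) = (2.24×10¹⁰)^(1/4) = 387 K.

T_ss ≈ 387 K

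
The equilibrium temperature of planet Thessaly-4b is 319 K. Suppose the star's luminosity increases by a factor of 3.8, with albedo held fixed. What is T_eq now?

T_eq ≈ 445 K

T_eq ∝ L^(1/4) · d^(−1/2).
T′ = 319 × 3.8^(1/4) = 445 K.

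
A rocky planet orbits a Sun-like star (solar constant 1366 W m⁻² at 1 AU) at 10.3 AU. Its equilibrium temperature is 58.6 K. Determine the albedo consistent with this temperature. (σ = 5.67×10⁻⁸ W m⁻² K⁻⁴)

Flux at 10.3 AU: S = 1366/10.3² = 12.9 W m⁻².
From T_eq⁴ = S(1−A)/(4σ): 1−A = 4σT_eq⁴/S.
1−A = 4 × 5.67×10⁻⁸ × (58.6)⁴ / 12.9 = 0.208.

A ≈ 0.79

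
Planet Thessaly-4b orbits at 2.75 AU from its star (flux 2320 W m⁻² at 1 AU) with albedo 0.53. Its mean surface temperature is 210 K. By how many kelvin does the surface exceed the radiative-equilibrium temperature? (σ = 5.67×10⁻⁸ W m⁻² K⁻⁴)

S = 2320/2.75² = 306.8 W m⁻².
T_eq = [S(1−A)/(4σ)]^(1/4) = [306.8×0.47/(4×5.67×10⁻⁸)]^(1/4) = 158.8 K.
ΔT = T_surf − T_eq = 210 − 158.8.

ΔT ≈ 51.2 K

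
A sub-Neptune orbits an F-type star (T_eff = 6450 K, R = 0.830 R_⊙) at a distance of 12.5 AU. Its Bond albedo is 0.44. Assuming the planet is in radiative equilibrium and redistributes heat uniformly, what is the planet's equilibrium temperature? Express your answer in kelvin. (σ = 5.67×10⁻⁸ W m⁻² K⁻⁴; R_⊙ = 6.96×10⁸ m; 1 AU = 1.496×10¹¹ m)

T_eq ≈ 69.3 K

R_⋆ = 0.830 × 6.96×10⁸ = 5.78×10⁸ m.
d = 12.5 AU = 1.87×10¹² m.
L = 4πR_⋆²σT_⋆⁴ = 4π(5.78×10⁸)² × 5.67×10⁻⁸ × (6450)⁴ = 4.12×10²⁶ W.
S = L/(4πd²) = 9.37 W m⁻².
Energy balance: absorbed = emitted ⇒ πR²·S(1−A) = 4πR²·σT_eq⁴, so T_eq⁴ = S(1−A)/(4σ).
T_eq = [9.37 × 0.56 / (4 × 5.67×10⁻⁸)]^(1/4) = (2.31×10⁷)^(1/4) = 69.3 K.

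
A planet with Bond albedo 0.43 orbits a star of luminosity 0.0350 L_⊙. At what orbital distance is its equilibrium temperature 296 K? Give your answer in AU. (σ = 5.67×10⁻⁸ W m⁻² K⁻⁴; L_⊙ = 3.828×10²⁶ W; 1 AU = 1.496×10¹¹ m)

d ≈ 0.125 AU

L = 0.0350 × 3.828×10²⁶ = 1.34×10²⁵ W.
From T_eq⁴ = L(1−A)/(16πσd²): d = √[L(1−A)/(16πσT_eq⁴)].
d = √[1.34×10²⁵ × 0.57 / (16π × 5.67×10⁻⁸ × (296)⁴)] = 1.87×10¹⁰ m = 0.125 AU.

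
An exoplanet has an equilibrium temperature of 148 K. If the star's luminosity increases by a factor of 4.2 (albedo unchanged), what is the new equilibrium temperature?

T_eq ∝ L^(1/4) · d^(−1/2).
T′ = 148 × 4.2^(1/4) = 212 K.

T_eq ≈ 212 K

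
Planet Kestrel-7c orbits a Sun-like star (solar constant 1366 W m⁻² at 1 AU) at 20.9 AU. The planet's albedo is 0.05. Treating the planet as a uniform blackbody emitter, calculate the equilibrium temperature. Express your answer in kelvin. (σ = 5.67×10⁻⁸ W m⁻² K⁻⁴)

Flux at 20.9 AU: S = 1366/20.9² = 3.13 W m⁻².
Energy balance: absorbed = emitted ⇒ πR²·S(1−A) = 4πR²·σT_eq⁴, so T_eq⁴ = S(1−A)/(4σ).
T_eq = [3.13 × 0.95 / (4 × 5.67×10⁻⁸)]^(1/4) = (1.31×10⁷)^(1/4) = 60.2 K.

T_eq ≈ 60.2 K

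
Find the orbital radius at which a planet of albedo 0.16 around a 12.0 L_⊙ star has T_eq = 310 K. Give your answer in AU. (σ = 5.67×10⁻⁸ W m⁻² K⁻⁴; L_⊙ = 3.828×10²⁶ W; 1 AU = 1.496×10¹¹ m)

d ≈ 2.56 AU

L = 12.0 × 3.828×10²⁶ = 4.59×10²⁷ W.
From T_eq⁴ = L(1−A)/(16πσd²): d = √[L(1−A)/(16πσT_eq⁴)].
d = √[4.59×10²⁷ × 0.84 / (16π × 5.67×10⁻⁸ × (310)⁴)] = 3.83×10¹¹ m = 2.56 AU.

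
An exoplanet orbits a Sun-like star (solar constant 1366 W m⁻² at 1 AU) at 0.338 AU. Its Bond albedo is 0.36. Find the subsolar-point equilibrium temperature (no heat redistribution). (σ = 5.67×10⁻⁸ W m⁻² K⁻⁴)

Flux at 0.338 AU: S = 1366/0.338² = 1.20×10⁴ W m⁻².
At the subsolar point the surface absorbs S(1−A) and emits σT⁴ per unit area — no factor of 4, since only the local patch is in balance.
T = [1.20×10⁴ × 0.64 / 5.67×10⁻⁸]^(1/4) = (1.35×10¹¹)^(1/4) = 606 K.

T_ss ≈ 606 K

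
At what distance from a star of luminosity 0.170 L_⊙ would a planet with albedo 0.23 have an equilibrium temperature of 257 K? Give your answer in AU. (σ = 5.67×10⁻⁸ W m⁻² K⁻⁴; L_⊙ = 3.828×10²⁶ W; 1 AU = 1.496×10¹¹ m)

L = 0.170 × 3.828×10²⁶ = 6.51×10²⁵ W.
From T_eq⁴ = L(1−A)/(16πσd²): d = √[L(1−A)/(16πσT_eq⁴)].
d = √[6.51×10²⁵ × 0.77 / (16π × 5.67×10⁻⁸ × (257)⁴)] = 6.35×10¹⁰ m = 0.424 AU.

d ≈ 0.424 AU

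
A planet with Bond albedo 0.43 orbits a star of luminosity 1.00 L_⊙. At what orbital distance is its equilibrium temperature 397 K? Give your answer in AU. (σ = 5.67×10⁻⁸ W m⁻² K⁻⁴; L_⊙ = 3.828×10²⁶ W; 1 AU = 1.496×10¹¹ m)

d ≈ 0.371 AU

L = 1.00 × 3.828×10²⁶ = 3.83×10²⁶ W.
From T_eq⁴ = L(1−A)/(16πσd²): d = √[L(1−A)/(16πσT_eq⁴)].
d = √[3.83×10²⁶ × 0.57 / (16π × 5.67×10⁻⁸ × (397)⁴)] = 5.55×10¹⁰ m = 0.371 AU.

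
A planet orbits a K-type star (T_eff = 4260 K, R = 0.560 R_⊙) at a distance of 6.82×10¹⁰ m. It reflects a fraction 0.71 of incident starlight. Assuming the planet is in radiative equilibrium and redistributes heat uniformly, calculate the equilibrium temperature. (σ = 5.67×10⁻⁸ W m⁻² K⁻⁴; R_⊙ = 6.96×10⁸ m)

R_⋆ = 0.560 × 6.96×10⁸ = 3.90×10⁸ m.
L = 4πR_⋆²σT_⋆⁴ = 4π(3.90×10⁸)² × 5.67×10⁻⁸ × (4260)⁴ = 3.56×10²⁵ W.
S = L/(4πd²) = 610 W m⁻².
Energy balance: absorbed = emitted ⇒ πR²·S(1−A) = 4πR²·σT_eq⁴, so T_eq⁴ = S(1−A)/(4σ).
T_eq = [610 × 0.29 / (4 × 5.67×10⁻⁸)]^(1/4) = (7.80×10⁸)^(1/4) = 167 K.

T_eq ≈ 167 K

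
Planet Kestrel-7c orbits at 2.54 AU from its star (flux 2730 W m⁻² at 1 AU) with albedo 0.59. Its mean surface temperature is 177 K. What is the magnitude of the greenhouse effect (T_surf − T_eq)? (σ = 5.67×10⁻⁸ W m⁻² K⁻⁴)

S = 2730/2.54² = 423.2 W m⁻².
T_eq = [S(1−A)/(4σ)]^(1/4) = [423.2×0.41/(4×5.67×10⁻⁸)]^(1/4) = 166.3 K.
ΔT = T_surf − T_eq = 177 − 166.3.

ΔT ≈ 10.7 K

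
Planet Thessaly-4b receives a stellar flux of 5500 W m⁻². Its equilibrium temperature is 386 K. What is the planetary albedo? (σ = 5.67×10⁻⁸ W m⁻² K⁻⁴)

A ≈ 0.08

From T_eq⁴ = S(1−A)/(4σ): 1−A = 4σT_eq⁴/S.
1−A = 4 × 5.67×10⁻⁸ × (386)⁴ / 5500 = 0.915.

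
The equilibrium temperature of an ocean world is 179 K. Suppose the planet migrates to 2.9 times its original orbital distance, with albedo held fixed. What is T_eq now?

T_eq ≈ 105 K

T_eq ∝ L^(1/4) · d^(−1/2).
T′ = 179 / 2.9^(1/2) = 105 K.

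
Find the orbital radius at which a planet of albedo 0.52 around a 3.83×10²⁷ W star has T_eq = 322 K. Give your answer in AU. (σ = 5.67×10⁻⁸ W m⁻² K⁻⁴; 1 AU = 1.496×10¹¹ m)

d ≈ 1.64 AU

From T_eq⁴ = L(1−A)/(16πσd²): d = √[L(1−A)/(16πσT_eq⁴)].
d = √[3.83×10²⁷ × 0.48 / (16π × 5.67×10⁻⁸ × (322)⁴)] = 2.45×10¹¹ m = 1.64 AU.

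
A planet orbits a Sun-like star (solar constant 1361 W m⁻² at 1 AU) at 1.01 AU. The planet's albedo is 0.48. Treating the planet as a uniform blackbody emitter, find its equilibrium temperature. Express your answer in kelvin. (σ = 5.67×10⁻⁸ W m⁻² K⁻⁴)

Flux at 1.01 AU: S = 1361/1.01² = 1330 W m⁻².
Energy balance: absorbed = emitted ⇒ πR²·S(1−A) = 4πR²·σT_eq⁴, so T_eq⁴ = S(1−A)/(4σ).
T_eq = [1330 × 0.52 / (4 × 5.67×10⁻⁸)]^(1/4) = (3.06×10⁹)^(1/4) = 235 K.

T_eq ≈ 235 K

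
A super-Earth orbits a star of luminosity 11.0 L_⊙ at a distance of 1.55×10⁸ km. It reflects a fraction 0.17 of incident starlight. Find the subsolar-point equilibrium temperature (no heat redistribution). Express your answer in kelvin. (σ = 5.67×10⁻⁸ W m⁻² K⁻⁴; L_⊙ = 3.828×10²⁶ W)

T_ss ≈ 672 K

d = 1.55×10⁸ km = 1.55×10¹¹ m.
L = 11.0 × 3.828×10²⁶ = 4.21×10²⁷ W.
Flux: S = L/(4πd²) = 4.21×10²⁷/(4π×(1.55×10¹¹)²) = 1.39×10⁴ W m⁻².
At the subsolar point the surface absorbs S(1−A) and emits σT⁴ per unit area — no factor of 4, since only the local patch is in balance.
T = [1.39×10⁴ × 0.83 / 5.67×10⁻⁸]^(1/4) = (2.04×10¹¹)^(1/4) = 672 K.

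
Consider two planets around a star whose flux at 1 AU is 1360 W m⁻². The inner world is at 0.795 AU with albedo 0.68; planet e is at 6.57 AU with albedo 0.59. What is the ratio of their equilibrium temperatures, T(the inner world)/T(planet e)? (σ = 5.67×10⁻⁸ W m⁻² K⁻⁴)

T_eq = [S₀(1−A)/(4σd²)]^(1/4), so T ∝ (1−A)^(1/4) / √d.
T₁ = [1360×0.32/(4×5.67×10⁻⁸×0.795²)]^(1/4) = 234.74 K.
T₂ = [1360×0.41/(4×5.67×10⁻⁸×6.57²)]^(1/4) = 86.87 K.

T₁/T₂ ≈ 2.702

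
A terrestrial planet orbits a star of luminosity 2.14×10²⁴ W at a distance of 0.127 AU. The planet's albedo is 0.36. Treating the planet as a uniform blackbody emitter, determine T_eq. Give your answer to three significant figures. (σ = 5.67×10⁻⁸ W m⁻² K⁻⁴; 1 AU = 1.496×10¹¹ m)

d = 0.127 AU = 1.90×10¹⁰ m.
Flux: S = L/(4πd²) = 2.14×10²⁴/(4π×(1.90×10¹⁰)²) = 472 W m⁻².
Energy balance: absorbed = emitted ⇒ πR²·S(1−A) = 4πR²·σT_eq⁴, so T_eq⁴ = S(1−A)/(4σ).
T_eq = [472 × 0.64 / (4 × 5.67×10⁻⁸)]^(1/4) = (1.33×10⁹)^(1/4) = 191 K.

T_eq ≈ 191 K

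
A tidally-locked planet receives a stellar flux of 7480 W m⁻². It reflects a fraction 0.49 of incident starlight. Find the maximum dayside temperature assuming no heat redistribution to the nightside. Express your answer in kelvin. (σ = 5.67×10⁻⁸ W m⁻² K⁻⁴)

With no redistribution each surface element balances locally: S(1−A) = σT⁴.
T = [7480 × 0.51 / 5.67×10⁻⁸]^(1/4) = (6.73×10¹⁰)^(1/4) = 509 K.

T_ss ≈ 509 K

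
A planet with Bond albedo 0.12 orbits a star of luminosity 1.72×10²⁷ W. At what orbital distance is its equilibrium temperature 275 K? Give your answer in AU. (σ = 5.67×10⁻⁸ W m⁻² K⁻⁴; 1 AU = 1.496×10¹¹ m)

d ≈ 2.04 AU

From T_eq⁴ = L(1−A)/(16πσd²): d = √[L(1−A)/(16πσT_eq⁴)].
d = √[1.72×10²⁷ × 0.88 / (16π × 5.67×10⁻⁸ × (275)⁴)] = 3.05×10¹¹ m = 2.04 AU.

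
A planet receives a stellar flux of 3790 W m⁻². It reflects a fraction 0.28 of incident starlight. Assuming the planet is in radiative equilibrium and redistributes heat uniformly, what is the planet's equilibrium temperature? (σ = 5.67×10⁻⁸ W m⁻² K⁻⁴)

Energy balance: absorbed = emitted ⇒ πR²·S(1−A) = 4πR²·σT_eq⁴, so T_eq⁴ = S(1−A)/(4σ).
T_eq = [3790 × 0.72 / (4 × 5.67×10⁻⁸)]^(1/4) = (1.20×10¹⁰)^(1/4) = 331 K.

T_eq ≈ 331 K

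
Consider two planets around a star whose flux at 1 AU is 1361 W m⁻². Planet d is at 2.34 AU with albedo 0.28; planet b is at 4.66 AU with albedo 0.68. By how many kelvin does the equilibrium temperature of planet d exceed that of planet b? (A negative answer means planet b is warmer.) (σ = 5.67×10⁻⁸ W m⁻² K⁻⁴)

ΔT ≈ 70.6 K

T_eq = [S₀(1−A)/(4σd²)]^(1/4), so T ∝ (1−A)^(1/4) / √d.
T₁ = [1361×0.72/(4×5.67×10⁻⁸×2.34²)]^(1/4) = 167.60 K.
T₂ = [1361×0.32/(4×5.67×10⁻⁸×4.66²)]^(1/4) = 96.97 K.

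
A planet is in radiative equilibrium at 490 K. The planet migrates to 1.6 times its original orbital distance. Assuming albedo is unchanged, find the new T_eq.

T_eq ≈ 387 K

T_eq ∝ L^(1/4) · d^(−1/2).
T′ = 490 / 1.6^(1/2) = 387 K.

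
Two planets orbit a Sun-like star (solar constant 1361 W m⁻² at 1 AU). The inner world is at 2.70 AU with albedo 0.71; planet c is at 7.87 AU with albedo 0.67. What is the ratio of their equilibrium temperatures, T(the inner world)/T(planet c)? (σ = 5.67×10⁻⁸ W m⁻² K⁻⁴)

T₁/T₂ ≈ 1.653

T_eq = [S₀(1−A)/(4σd²)]^(1/4), so T ∝ (1−A)^(1/4) / √d.
T₁ = [1361×0.29/(4×5.67×10⁻⁸×2.70²)]^(1/4) = 124.30 K.
T₂ = [1361×0.33/(4×5.67×10⁻⁸×7.87²)]^(1/4) = 75.20 K.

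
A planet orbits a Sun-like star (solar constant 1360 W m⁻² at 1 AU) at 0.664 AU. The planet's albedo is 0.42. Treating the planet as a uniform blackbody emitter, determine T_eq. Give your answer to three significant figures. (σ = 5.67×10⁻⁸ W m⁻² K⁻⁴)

T_eq ≈ 298 K

Flux at 0.664 AU: S = 1360/0.664² = 3080 W m⁻².
Energy balance: absorbed = emitted ⇒ πR²·S(1−A) = 4πR²·σT_eq⁴, so T_eq⁴ = S(1−A)/(4σ).
T_eq = [3080 × 0.58 / (4 × 5.67×10⁻⁸)]^(1/4) = (7.89×10⁹)^(1/4) = 298 K.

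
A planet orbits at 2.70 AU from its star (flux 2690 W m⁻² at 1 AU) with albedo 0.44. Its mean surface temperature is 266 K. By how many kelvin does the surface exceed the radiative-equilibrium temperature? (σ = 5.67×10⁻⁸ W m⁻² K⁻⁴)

S = 2690/2.70² = 369.0 W m⁻².
T_eq = [S(1−A)/(4σ)]^(1/4) = [369.0×0.56/(4×5.67×10⁻⁸)]^(1/4) = 173.7 K.
ΔT = T_surf − T_eq = 266 − 173.7.

ΔT ≈ 92.3 K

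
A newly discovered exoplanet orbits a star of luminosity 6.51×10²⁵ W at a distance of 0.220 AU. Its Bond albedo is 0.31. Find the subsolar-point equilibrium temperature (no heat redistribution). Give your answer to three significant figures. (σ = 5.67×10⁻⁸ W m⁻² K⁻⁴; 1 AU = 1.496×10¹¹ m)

T_ss ≈ 491 K

d = 0.220 AU = 3.29×10¹⁰ m.
Flux: S = L/(4πd²) = 6.51×10²⁵/(4π×(3.29×10¹⁰)²) = 4780 W m⁻².
At the subsolar point the surface absorbs S(1−A) and emits σT⁴ per unit area — no factor of 4, since only the local patch is in balance.
T = [4780 × 0.69 / 5.67×10⁻⁸]^(1/4) = (5.82×10¹⁰)^(1/4) = 491 K.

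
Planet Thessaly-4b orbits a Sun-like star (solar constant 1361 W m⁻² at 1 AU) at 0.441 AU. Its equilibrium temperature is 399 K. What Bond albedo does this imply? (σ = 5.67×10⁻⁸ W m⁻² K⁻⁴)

A ≈ 0.18

Flux at 0.441 AU: S = 1361/0.441² = 7000 W m⁻².
From T_eq⁴ = S(1−A)/(4σ): 1−A = 4σT_eq⁴/S.
1−A = 4 × 5.67×10⁻⁸ × (399)⁴ / 7000 = 0.821.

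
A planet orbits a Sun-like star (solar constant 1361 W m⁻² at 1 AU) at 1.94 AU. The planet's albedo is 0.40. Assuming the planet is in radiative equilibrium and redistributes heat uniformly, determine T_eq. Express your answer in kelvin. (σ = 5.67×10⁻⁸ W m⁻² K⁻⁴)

Flux at 1.94 AU: S = 1361/1.94² = 362 W m⁻².
Energy balance: absorbed = emitted ⇒ πR²·S(1−A) = 4πR²·σT_eq⁴, so T_eq⁴ = S(1−A)/(4σ).
T_eq = [362 × 0.60 / (4 × 5.67×10⁻⁸)]^(1/4) = (9.57×10⁸)^(1/4) = 176 K.

T_eq ≈ 176 K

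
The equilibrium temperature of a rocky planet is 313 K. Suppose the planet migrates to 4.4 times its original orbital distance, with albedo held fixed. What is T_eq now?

T_eq ∝ L^(1/4) · d^(−1/2).
T′ = 313 / 4.4^(1/2) = 149 K.

T_eq ≈ 149 K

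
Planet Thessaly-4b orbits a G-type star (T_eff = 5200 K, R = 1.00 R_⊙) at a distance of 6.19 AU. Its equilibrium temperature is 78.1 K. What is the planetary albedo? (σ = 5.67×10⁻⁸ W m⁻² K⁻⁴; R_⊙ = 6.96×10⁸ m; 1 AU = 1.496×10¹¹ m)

R_⋆ = 1.00 × 6.96×10⁸ = 6.96×10⁸ m.
d = 6.19 AU = 9.26×10¹¹ m.
L = 4πR_⋆²σT_⋆⁴ = 4π(6.96×10⁸)² × 5.67×10⁻⁸ × (5200)⁴ = 2.52×10²⁶ W.
S = L/(4πd²) = 23.4 W m⁻².
From T_eq⁴ = S(1−A)/(4σ): 1−A = 4σT_eq⁴/S.
1−A = 4 × 5.67×10⁻⁸ × (78.1)⁴ / 23.4 = 0.360.

A ≈ 0.64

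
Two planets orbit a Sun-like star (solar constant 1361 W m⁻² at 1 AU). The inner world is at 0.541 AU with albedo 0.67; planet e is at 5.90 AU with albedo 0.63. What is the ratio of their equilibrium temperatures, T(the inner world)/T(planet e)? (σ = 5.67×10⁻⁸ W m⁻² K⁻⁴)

T_eq = [S₀(1−A)/(4σd²)]^(1/4), so T ∝ (1−A)^(1/4) / √d.
T₁ = [1361×0.33/(4×5.67×10⁻⁸×0.541²)]^(1/4) = 286.80 K.
T₂ = [1361×0.37/(4×5.67×10⁻⁸×5.90²)]^(1/4) = 89.37 K.

T₁/T₂ ≈ 3.209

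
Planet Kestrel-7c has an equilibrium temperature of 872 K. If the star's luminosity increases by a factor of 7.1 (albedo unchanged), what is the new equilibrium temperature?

T_eq ∝ L^(1/4) · d^(−1/2).
T′ = 872 × 7.1^(1/4) = 1420 K.

T_eq ≈ 1420 K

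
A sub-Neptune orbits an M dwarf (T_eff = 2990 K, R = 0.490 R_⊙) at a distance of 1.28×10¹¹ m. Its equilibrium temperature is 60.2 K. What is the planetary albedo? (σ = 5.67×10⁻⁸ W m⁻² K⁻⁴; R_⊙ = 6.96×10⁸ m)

A ≈ 0.91

R_⋆ = 0.490 × 6.96×10⁸ = 3.41×10⁸ m.
L = 4πR_⋆²σT_⋆⁴ = 4π(3.41×10⁸)² × 5.67×10⁻⁸ × (2990)⁴ = 6.62×10²⁴ W.
S = L/(4πd²) = 32.2 W m⁻².
From T_eq⁴ = S(1−A)/(4σ): 1−A = 4σT_eq⁴/S.
1−A = 4 × 5.67×10⁻⁸ × (60.2)⁴ / 32.2 = 0.093.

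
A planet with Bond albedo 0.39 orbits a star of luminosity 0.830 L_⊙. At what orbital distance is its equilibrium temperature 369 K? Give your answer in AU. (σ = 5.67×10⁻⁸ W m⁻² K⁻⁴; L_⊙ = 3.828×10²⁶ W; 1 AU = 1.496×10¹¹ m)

d ≈ 0.405 AU

L = 0.830 × 3.828×10²⁶ = 3.18×10²⁶ W.
From T_eq⁴ = L(1−A)/(16πσd²): d = √[L(1−A)/(16πσT_eq⁴)].
d = √[3.18×10²⁶ × 0.61 / (16π × 5.67×10⁻⁸ × (369)⁴)] = 6.06×10¹⁰ m = 0.405 AU.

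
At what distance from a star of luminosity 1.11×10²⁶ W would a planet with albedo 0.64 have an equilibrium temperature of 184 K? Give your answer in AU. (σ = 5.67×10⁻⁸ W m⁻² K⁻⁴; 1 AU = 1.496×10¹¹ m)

d ≈ 0.739 AU

From T_eq⁴ = L(1−A)/(16πσd²): d = √[L(1−A)/(16πσT_eq⁴)].
d = √[1.11×10²⁶ × 0.36 / (16π × 5.67×10⁻⁸ × (184)⁴)] = 1.11×10¹¹ m = 0.739 AU.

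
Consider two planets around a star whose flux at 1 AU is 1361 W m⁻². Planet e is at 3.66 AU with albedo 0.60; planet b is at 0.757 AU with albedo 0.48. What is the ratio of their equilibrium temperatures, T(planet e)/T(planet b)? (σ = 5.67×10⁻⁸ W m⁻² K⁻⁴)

T₁/T₂ ≈ 0.426

T_eq = [S₀(1−A)/(4σd²)]^(1/4), so T ∝ (1−A)^(1/4) / √d.
T₁ = [1361×0.40/(4×5.67×10⁻⁸×3.66²)]^(1/4) = 115.70 K.
T₂ = [1361×0.52/(4×5.67×10⁻⁸×0.757²)]^(1/4) = 271.65 K.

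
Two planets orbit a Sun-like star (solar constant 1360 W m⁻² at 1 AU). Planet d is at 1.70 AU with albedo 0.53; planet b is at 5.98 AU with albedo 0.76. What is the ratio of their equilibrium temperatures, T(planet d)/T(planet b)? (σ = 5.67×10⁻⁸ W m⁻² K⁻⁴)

T₁/T₂ ≈ 2.219

T_eq = [S₀(1−A)/(4σd²)]^(1/4), so T ∝ (1−A)^(1/4) / √d.
T₁ = [1360×0.47/(4×5.67×10⁻⁸×1.70²)]^(1/4) = 176.72 K.
T₂ = [1360×0.24/(4×5.67×10⁻⁸×5.98²)]^(1/4) = 79.65 K.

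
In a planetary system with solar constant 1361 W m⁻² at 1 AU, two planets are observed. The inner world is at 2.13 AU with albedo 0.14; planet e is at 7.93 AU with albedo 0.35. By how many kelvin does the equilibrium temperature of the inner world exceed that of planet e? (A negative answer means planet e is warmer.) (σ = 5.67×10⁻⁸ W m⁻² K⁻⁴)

ΔT ≈ 94.9 K

T_eq = [S₀(1−A)/(4σd²)]^(1/4), so T ∝ (1−A)^(1/4) / √d.
T₁ = [1361×0.86/(4×5.67×10⁻⁸×2.13²)]^(1/4) = 183.65 K.
T₂ = [1361×0.65/(4×5.67×10⁻⁸×7.93²)]^(1/4) = 88.75 K.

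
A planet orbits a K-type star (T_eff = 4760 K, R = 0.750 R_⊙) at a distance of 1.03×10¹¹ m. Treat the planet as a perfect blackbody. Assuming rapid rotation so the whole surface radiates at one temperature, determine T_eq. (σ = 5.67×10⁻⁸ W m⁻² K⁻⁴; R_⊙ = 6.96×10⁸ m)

T_eq ≈ 240 K

R_⋆ = 0.750 × 6.96×10⁸ = 5.22×10⁸ m.
L = 4πR_⋆²σT_⋆⁴ = 4π(5.22×10⁸)² × 5.67×10⁻⁸ × (4760)⁴ = 9.97×10²⁵ W.
S = L/(4πd²) = 748 W m⁻².
Energy balance: absorbed = emitted ⇒ πR²·S(1−A) = 4πR²·σT_eq⁴, so T_eq⁴ = S(1−A)/(4σ).
T_eq = [748 × 1.00 / (4 × 5.67×10⁻⁸)]^(1/4) = (3.30×10⁹)^(1/4) = 240 K.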